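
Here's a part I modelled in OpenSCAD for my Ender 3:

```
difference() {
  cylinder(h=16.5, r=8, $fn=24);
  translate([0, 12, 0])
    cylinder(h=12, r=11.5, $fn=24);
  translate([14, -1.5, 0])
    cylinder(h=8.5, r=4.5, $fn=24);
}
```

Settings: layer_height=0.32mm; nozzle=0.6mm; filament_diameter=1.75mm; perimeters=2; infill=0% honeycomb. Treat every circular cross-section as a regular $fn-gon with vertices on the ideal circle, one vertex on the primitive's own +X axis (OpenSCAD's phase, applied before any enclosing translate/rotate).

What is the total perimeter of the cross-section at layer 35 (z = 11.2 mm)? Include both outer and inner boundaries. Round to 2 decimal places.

47.50 mm

At z = 11.2 mm: the r=8 cylinder gives a regular 24-gon of circumradius 8 (constant along its height) (perimeter = 2·24·8.000·sin(180°/24) = 50.12 mm); the r=11.5 cylinder at (0, 12) contributes a regular 24-gon of circumradius 11.5 (perimeter = 2·24·11.500·sin(180°/24) = 72.05 mm); the cylinder at (14, -1.5) is not intersected at this z (z outside [0, 8.5]); Subtracting the remaining from the first: starting from the r=8 cylinder, the r=11.5 cylinder at (0, 12) partially overlaps it — only the 76.17 mm² overlap (of its 410.75 mm²) is removed, clipping the outline — boundary = 47.50 mm. Overall, the cross-section is a single solid region. Total boundary length (outer) = 47.50 mm.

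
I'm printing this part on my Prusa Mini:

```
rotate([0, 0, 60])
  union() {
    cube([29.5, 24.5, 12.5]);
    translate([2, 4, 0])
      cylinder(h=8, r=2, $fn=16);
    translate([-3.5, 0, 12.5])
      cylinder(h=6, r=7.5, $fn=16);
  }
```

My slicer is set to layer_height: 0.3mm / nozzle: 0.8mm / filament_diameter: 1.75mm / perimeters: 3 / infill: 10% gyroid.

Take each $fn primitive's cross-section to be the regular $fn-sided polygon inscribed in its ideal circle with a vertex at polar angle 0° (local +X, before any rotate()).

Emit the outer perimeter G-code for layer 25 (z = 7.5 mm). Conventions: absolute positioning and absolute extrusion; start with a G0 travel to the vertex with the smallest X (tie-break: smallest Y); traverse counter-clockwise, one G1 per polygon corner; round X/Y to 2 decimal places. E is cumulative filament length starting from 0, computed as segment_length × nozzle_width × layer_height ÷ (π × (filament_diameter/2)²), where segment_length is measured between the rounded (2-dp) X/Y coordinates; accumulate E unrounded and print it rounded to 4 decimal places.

At z = 7.5 mm: the 29.5×24.5 cube contributes its full rectangle; the r=2 cylinder at (2, 4) gives a regular 16-gon of circumradius 2 (constant along its height); the cylinder at (-3.5, 0) does not reach this height (z outside [12.5, 18.5]); Taking the union: the r=2 cylinder at (2, 4) lies entirely inside the 29.5×24.5 cube, so the union is just the 29.5×24.5 cube — 1 connected region; (whole slice rotated 60° about Z — lengths, areas and connectivity unchanged). The outline is a single polygon with 4 vertices. Extrusion per mm of travel: 0.8 × 0.3 / (π × 0.875²) = 0.099780. Accumulating E over each segment gives final E = 10.7771.

G0 X-21.22 Y12.25 Z7.50
G1 X0.00 Y0.00 E2.4448
G1 X14.75 Y25.55 E5.3885
G1 X-6.47 Y37.80 E7.8334
G1 X-21.22 Y12.25 E10.7771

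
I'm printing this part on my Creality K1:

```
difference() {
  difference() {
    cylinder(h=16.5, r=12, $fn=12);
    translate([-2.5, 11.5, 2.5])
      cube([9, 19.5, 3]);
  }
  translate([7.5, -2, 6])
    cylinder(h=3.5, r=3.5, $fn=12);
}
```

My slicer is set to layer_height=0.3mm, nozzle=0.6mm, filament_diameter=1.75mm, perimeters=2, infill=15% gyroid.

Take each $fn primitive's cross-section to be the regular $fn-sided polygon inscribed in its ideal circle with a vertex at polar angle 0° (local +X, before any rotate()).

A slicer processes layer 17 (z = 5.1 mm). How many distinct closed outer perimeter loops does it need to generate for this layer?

At z = 5.1 mm: the r=12 cylinder gives a regular 12-gon of circumradius 12 (constant along its height); the cube at (-2.5, 11.5) (footprint 9×19.5) is included at this height; Taking the first minus the rest: starting from the r=12 cylinder, the 9×19.5 cube at (-2.5, 11.5) partially overlaps it — only the 0.93 mm² overlap (of its 175.50 mm²) is removed, clipping the outline — 1 connected region; the cylinder at (7.5, -2) does not reach this height (z outside [6, 9.5]); Subtracting the remaining from the first: none of the subtracted shapes is present at this height, so that combined region is unchanged — 1 connected region. The result has 1 disconnected region.

1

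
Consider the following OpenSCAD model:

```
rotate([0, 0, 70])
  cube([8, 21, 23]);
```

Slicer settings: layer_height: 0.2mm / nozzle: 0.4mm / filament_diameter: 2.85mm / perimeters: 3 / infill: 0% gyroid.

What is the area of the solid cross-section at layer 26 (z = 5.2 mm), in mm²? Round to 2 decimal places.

168.00 mm²

At z = 5.2 mm: the cube (footprint 8×21) is included at this height (area 168.00 mm²); (rotated 70° about Z; rotation is an isometry so areas/perimeters/island counts are preserved). Overall, the cross-section is a single solid region. Net area = 168.00 mm².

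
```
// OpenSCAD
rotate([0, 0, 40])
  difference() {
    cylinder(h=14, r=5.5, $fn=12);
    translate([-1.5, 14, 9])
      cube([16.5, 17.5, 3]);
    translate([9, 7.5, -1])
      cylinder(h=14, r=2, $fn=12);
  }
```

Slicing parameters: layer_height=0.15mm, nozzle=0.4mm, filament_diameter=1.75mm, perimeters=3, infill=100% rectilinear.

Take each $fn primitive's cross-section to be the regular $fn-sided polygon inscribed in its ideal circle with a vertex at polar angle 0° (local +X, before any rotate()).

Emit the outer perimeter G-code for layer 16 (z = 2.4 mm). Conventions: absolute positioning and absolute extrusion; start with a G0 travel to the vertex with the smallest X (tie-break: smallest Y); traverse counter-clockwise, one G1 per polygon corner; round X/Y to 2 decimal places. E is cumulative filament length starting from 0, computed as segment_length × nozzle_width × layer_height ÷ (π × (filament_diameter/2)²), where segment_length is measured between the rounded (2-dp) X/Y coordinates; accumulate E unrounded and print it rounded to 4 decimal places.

G0 X-5.42 Y-0.96 Z2.40
G1 X-4.21 Y-3.54 E0.0711
G1 X-1.88 Y-5.17 E0.1420
G1 X0.96 Y-5.42 E0.2131
G1 X3.54 Y-4.21 E0.2842
G1 X5.17 Y-1.88 E0.3552
G1 X5.42 Y0.96 E0.4263
G1 X4.21 Y3.54 E0.4974
G1 X1.88 Y5.17 E0.5683
G1 X-0.96 Y5.42 E0.6394
G1 X-3.54 Y4.21 E0.7105
G1 X-5.17 Y1.88 E0.7814
G1 X-5.42 Y-0.96 E0.8525

At z = 2.4 mm: the r=5.5 cylinder contributes a regular 12-gon of circumradius 5.5; the cube at (-1.5, 14) is absent (z outside [9, 12]); the cylinder at (9, 7.5): section is a regular 12-gon, circumradius r=2; After the difference (first − rest): starting from the r=5.5 cylinder, the r=2 cylinder at (9, 7.5) misses the remaining region (no effect) — 1 connected region; (whole slice rotated 40° about Z — lengths, areas and connectivity unchanged). The outline is a single polygon with 12 vertices. Extrusion per mm of travel: 0.4 × 0.15 / (π × 0.875²) = 0.024945. Accumulating E over each segment gives final E = 0.8525.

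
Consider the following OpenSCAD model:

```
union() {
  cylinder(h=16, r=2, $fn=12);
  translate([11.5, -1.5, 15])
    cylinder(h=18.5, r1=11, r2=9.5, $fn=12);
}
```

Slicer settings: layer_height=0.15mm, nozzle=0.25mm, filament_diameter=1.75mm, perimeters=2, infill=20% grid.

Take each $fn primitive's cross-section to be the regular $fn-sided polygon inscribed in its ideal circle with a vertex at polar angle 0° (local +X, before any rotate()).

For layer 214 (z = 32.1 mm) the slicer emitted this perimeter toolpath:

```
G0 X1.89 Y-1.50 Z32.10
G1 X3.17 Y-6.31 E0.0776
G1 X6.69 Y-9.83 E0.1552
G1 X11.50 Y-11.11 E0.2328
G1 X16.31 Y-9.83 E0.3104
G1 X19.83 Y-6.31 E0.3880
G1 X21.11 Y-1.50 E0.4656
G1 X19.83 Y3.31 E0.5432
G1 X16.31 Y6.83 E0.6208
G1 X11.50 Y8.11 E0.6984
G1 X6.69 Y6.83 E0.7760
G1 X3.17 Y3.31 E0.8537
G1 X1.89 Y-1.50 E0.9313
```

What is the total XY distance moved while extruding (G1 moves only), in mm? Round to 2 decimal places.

59.73 mm

Sum the Euclidean lengths of each G1 segment: total = 59.73 mm.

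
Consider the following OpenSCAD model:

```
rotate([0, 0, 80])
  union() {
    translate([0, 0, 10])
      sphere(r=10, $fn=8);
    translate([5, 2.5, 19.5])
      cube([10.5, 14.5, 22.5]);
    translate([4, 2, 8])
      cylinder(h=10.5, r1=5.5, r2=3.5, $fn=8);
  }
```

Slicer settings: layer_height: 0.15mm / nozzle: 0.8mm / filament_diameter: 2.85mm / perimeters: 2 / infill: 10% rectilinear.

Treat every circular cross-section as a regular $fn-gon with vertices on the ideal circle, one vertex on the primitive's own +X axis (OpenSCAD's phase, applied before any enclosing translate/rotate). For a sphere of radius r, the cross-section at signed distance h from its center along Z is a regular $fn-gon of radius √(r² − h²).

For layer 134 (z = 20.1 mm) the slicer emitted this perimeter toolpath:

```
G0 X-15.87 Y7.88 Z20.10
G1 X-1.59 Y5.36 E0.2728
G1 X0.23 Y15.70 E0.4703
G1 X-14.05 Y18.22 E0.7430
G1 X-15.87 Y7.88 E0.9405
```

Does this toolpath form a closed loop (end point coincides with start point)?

yes

Start point (G0): (-15.87, 7.88). End point (last G1): the path returns to the start — closed.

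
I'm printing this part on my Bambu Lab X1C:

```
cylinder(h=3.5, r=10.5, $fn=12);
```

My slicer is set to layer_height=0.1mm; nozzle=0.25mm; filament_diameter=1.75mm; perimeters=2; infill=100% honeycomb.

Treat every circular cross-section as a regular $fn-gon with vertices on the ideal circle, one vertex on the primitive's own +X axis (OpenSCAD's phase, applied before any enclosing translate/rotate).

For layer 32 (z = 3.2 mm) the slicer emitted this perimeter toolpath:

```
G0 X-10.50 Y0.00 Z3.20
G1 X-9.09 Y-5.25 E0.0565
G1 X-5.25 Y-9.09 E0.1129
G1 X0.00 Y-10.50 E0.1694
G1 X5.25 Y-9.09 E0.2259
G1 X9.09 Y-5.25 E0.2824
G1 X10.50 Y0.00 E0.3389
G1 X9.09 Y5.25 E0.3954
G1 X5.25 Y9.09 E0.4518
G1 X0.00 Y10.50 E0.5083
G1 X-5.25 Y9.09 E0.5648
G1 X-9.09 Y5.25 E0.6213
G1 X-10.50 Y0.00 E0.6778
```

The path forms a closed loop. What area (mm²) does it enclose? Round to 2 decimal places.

Apply the shoelace formula to the sequence of (X, Y) vertices; enclosed area = 330.63 mm².

330.63 mm²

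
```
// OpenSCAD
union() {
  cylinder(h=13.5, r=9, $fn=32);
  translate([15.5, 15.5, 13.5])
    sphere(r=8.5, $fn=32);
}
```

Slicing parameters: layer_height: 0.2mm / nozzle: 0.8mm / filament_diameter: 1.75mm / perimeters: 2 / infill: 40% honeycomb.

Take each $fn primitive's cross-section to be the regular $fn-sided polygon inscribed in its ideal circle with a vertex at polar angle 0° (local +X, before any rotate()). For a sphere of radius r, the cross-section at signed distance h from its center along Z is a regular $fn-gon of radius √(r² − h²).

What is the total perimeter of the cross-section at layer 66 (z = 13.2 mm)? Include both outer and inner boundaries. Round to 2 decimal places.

109.75 mm

At z = 13.2 mm: the r=9 cylinder gives a regular 32-gon of circumradius 9 (constant along its height) (perimeter = 2·32·9.000·sin(180°/32) = 56.46 mm); the sphere at (15.5, 15.5): section is a regular 32-gon, circumradius = √(r²−h²) = √(8.5²−0.3²) = 8.495 (perimeter = 2·32·8.495·sin(180°/32) = 53.29 mm); Combining (union): the 2 present regions are separate (no shared area or edge), so areas and boundary lengths simply add and each stays a separate island — boundary = 109.75 mm. Overall, the cross-section has 2 separate islands. Total boundary length (outer) = 109.75 mm.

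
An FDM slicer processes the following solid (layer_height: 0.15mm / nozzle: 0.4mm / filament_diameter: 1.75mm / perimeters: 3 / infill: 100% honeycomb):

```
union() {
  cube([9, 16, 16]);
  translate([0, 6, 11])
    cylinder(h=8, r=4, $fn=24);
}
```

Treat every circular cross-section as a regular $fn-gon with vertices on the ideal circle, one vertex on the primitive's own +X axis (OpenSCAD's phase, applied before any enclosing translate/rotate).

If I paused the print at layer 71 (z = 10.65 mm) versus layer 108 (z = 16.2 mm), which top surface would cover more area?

Layer 71 (z = 10.65): the cube is present — its section is the full 9×16 rectangle (area 144.00 mm²); the cylinder at (0, 6) is not intersected at this z (z outside [11, 19]); Combining (union): only the 9×16 cube is present, so the union is just that shape — area = 144.00 mm². So its area = 144.00 mm². Layer 108 (z = 16.2): the cube does not reach this height (z outside [0, 16]); the r=4 cylinder at (0, 6) gives a regular 24-gon of circumradius 4 (constant along its height) (area = (24/2)·4.000²·sin(360°/24) = 49.69 mm²); Merging all regions: only the r=4 cylinder at (0, 6) is present, so the union is just that shape — area = 49.69 mm². So its area = 49.69 mm². Layer 71 is larger (144.00 vs 49.69 mm²).

layer 71 (z = 10.65 mm)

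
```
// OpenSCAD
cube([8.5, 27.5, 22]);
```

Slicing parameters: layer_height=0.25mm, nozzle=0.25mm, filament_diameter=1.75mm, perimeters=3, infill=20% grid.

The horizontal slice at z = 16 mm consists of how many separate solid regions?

At z = 16 mm: the 8.5×27.5 cube contributes its full rectangle. The result has 1 disconnected region.

1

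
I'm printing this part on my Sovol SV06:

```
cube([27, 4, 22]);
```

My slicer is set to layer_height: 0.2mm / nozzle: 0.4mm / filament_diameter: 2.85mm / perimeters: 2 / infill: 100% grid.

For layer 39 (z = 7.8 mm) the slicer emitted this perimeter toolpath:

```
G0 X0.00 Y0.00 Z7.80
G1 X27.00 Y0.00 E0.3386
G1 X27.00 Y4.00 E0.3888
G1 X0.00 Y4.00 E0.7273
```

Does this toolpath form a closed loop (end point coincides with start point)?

Start point (G0): (0.00, 0.00). End point (last G1): the path does not return to the start — open.

no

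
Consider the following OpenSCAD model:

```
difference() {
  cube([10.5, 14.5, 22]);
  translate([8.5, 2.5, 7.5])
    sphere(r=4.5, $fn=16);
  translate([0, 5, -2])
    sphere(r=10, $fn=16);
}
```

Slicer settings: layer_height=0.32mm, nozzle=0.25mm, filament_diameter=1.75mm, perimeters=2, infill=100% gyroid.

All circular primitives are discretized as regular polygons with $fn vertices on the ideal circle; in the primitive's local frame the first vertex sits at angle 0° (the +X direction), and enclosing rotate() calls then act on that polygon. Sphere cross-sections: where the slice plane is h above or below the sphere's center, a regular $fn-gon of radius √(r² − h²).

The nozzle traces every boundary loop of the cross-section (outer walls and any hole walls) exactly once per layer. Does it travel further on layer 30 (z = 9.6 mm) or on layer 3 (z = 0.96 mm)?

layer 30 (z = 9.6 mm)

Layer 30 (z = 9.6): the cube is present — its section is the full 10.5×14.5 rectangle (perimeter 50.00 mm); the r=4.5 sphere at (8.5, 2.5) contributes a regular 16-gon of circumradius √(4.5²−2.1²) = 3.980 (perimeter = 2·16·3.980·sin(180°/16) = 24.85 mm); the sphere at (0, 5) is absent (|z−center|=11.600 > r=10); Taking the first minus the rest: starting from the 10.5×14.5 cube, the r=4.5 sphere at (8.5, 2.5) partially overlaps it — only the 33.74 mm² overlap (of its 48.49 mm²) is removed, clipping the outline — boundary = 50.18 mm. So its perimeter = 50.18 mm. Layer 3 (z = 0.96): the cube (footprint 10.5×14.5) is included at this height (perimeter 50.00 mm); the sphere at (8.5, 2.5) does not reach this height (|z−center|=6.540 > r=4.5); the r=10 sphere at (0, 5) contributes a regular 16-gon of circumradius √(10²−2.96²) = 9.552 (perimeter = 2·16·9.552·sin(180°/16) = 59.63 mm); Taking the first minus the rest: starting from the 10.5×14.5 cube, the r=10 sphere at (0, 5) partially overlaps it — only the 114.67 mm² overlap (of its 279.32 mm²) is removed, clipping the outline — boundary = 47.30 mm. So its perimeter = 47.30 mm. Layer 30 is larger (50.18 vs 47.30 mm).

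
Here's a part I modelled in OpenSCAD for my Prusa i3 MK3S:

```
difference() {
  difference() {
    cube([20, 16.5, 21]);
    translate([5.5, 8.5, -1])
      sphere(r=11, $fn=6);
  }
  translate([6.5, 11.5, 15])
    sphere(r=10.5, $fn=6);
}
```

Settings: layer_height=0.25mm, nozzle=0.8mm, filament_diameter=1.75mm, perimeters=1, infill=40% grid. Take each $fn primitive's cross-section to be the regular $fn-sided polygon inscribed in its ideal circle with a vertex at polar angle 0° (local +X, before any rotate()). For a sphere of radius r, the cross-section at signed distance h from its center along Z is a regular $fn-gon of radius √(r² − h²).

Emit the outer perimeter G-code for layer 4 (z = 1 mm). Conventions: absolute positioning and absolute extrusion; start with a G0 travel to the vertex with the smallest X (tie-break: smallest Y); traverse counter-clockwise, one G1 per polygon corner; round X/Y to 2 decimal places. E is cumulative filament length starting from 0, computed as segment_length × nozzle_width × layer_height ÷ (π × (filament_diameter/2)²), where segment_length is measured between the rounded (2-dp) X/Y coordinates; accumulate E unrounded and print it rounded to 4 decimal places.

At z = 1 mm: the 20×16.5 cube contributes its full rectangle; the r=11 sphere at (5.5, 8.5) slices to a regular 6-gon of circumradius 10.817 (√(r²−h²) with h=2 from center); Taking the first minus the rest: starting from the 20×16.5 cube, the r=11 sphere at (5.5, 8.5) partially overlaps it — only the 229.89 mm² overlap (of its 303.97 mm²) is removed, clipping the outline — 1 connected region; the sphere at (6.5, 11.5) is not intersected at this z (|z−center|=14.000 > r=10.5); After the difference (first − rest): none of the subtracted shapes is present at this height, so that combined region is unchanged — 1 connected region. The outline is a single polygon with 5 vertices. Extrusion per mm of travel: 0.8 × 0.25 / (π × 0.875²) = 0.083150. Accumulating E over each segment gives final E = 4.3608.

G0 X11.41 Y0.00 Z1.00
G1 X20.00 Y0.00 E0.7143
G1 X20.00 Y16.50 E2.0862
G1 X11.70 Y16.50 E2.7764
G1 X16.32 Y8.50 E3.5445
G1 X11.41 Y0.00 E4.3608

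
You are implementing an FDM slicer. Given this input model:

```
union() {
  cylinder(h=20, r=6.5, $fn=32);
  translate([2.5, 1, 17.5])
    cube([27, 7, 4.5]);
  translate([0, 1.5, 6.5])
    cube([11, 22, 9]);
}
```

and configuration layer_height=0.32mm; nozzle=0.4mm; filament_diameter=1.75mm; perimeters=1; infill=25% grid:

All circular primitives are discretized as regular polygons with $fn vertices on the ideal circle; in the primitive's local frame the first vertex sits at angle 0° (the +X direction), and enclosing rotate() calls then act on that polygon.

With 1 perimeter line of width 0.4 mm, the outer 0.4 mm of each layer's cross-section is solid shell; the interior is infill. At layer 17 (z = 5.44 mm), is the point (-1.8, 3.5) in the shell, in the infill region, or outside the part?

infill

At z = 5.44 mm: the r=6.5 cylinder gives a regular 32-gon of circumradius 6.5 (constant along its height); the cube at (2.5, 1) does not reach this height (z outside [17.5, 22]); the cube at (0, 1.5) is not intersected at this z (z outside [6.5, 15.5]); Merging all regions: only the r=6.5 cylinder is present, so the union is just that shape — 1 connected region. Overall, the cross-section is a single solid region. The nearest boundary edge runs (-2.49, 6.01)→(-3.61, 5.40); distance from the point to it = 2.53 mm. The point is inside the cross-section and 2.53 mm from the nearest boundary — more than the 0.4 mm shell width (1 × 0.4), so it's in the infill interior.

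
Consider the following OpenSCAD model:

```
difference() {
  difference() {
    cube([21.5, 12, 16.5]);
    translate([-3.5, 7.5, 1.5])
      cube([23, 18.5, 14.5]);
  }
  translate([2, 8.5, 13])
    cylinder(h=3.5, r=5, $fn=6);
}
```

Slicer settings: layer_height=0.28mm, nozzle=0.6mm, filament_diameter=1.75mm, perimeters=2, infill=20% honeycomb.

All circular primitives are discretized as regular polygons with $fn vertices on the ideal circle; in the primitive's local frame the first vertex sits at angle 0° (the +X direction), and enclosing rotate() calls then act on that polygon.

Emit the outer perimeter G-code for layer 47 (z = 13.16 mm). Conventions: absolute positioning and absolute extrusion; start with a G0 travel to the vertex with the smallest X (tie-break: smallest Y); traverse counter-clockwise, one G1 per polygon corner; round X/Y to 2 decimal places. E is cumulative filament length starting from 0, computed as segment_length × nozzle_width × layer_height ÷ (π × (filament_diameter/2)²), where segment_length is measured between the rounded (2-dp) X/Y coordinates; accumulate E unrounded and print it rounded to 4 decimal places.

G0 X0.00 Y0.00 Z13.16
G1 X21.50 Y0.00 E1.5017
G1 X21.50 Y12.00 E2.3399
G1 X19.50 Y12.00 E2.4795
G1 X19.50 Y7.50 E2.7939
G1 X6.42 Y7.50 E3.7074
G1 X4.50 Y4.17 E3.9759
G1 X0.00 Y4.17 E4.2902
G1 X0.00 Y0.00 E4.5815

At z = 13.16 mm: the cube is present — its section is the full 21.5×12 rectangle; the 23×18.5 cube at (-3.5, 7.5) contributes its full rectangle; Taking the first minus the rest: starting from the 21.5×12 cube, the 23×18.5 cube at (-3.5, 7.5) partially overlaps it — only the 87.75 mm² overlap (of its 425.50 mm²) is removed, clipping the outline — 1 connected region; the cylinder at (2, 8.5): section is a regular 6-gon, circumradius r=5; After the difference (first − rest): starting from the result so far, the r=5 cylinder at (2, 8.5) partially overlaps it — only the 18.19 mm² overlap (of its 64.95 mm²) is removed, clipping the outline — 1 connected region. The outline is a single polygon with 8 vertices. Extrusion per mm of travel: 0.6 × 0.28 / (π × 0.875²) = 0.069846. Accumulating E over each segment gives final E = 4.5815.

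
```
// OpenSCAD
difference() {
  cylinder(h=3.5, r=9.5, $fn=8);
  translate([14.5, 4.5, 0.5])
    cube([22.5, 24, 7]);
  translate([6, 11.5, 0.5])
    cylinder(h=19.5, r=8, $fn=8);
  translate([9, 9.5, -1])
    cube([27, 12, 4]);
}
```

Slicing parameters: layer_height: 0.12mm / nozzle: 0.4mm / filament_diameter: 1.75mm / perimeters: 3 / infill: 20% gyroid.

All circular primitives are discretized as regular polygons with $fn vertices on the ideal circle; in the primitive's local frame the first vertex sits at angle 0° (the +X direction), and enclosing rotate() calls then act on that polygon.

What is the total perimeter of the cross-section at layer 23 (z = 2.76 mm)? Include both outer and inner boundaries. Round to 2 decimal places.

58.64 mm

At z = 2.76 mm: the r=9.5 cylinder contributes a regular 8-gon of circumradius 9.5 (perimeter = 2·8·9.500·sin(180°/8) = 58.17 mm); the cube at (14.5, 4.5) (footprint 22.5×24) is included at this height (perimeter 93.00 mm); the cylinder at (6, 11.5): section is a regular 8-gon, circumradius r=8 (perimeter = 2·8·8.000·sin(180°/8) = 48.98 mm); the cube at (9, 9.5) (footprint 27×12) is included at this height (perimeter 78.00 mm); Taking the first minus the rest: starting from the r=9.5 cylinder, the 22.5×24 cube at (14.5, 4.5) misses the remaining region (no effect); the r=8 cylinder at (6, 11.5) partially overlaps it — only the 26.20 mm² overlap (of its 181.02 mm²) is removed, clipping the outline; the 27×12 cube at (9, 9.5) misses the remaining region (no effect) — boundary = 58.64 mm. Overall, the cross-section is a single solid region. Total boundary length (outer) = 58.64 mm.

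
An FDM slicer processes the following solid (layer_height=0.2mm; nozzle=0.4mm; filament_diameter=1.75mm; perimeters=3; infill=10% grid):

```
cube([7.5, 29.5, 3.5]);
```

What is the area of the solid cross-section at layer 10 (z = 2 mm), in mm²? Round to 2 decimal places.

221.25 mm²

At z = 2 mm: the cube (footprint 7.5×29.5) is included at this height (area 221.25 mm²). Overall, the cross-section is a single solid region. Net area = 221.25 mm².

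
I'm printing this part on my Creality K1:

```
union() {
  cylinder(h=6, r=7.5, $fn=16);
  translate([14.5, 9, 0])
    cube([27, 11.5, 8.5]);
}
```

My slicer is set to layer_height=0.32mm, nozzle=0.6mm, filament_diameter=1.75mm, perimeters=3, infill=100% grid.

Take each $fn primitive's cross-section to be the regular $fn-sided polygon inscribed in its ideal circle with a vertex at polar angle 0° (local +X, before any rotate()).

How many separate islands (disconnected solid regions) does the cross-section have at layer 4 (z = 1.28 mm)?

2

At z = 1.28 mm: the cylinder: section is a regular 16-gon, circumradius r=7.5; the 27×11.5 cube at (14.5, 9) contributes its full rectangle; Taking the union: the 2 present regions are separate (no shared area or edge), so areas and boundary lengths simply add and each stays a separate island — 2 connected regions. Overall, the cross-section has 2 separate islands. Island count = 2.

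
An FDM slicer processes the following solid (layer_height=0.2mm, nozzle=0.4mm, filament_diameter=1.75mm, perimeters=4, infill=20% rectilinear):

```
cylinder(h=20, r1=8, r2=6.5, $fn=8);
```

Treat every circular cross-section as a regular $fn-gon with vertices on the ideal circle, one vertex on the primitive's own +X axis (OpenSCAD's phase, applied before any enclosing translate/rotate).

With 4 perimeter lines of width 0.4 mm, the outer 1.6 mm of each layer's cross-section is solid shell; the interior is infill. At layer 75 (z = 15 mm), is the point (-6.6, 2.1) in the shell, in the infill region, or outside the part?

At z = 15 mm: the cone: at t=0.750 of its height the radius interpolates to r₁+(r₂−r₁)t = 6.875, giving a regular 8-gon of that circumradius. Overall, the cross-section is a single solid region. The nearest boundary edge runs (-4.86, 4.86)→(-6.88, 0.00); distance from the point to it = 0.55 mm. The point is not inside any of the regions above, so it lies outside the cross-section (0.55 mm from the nearest boundary).

outside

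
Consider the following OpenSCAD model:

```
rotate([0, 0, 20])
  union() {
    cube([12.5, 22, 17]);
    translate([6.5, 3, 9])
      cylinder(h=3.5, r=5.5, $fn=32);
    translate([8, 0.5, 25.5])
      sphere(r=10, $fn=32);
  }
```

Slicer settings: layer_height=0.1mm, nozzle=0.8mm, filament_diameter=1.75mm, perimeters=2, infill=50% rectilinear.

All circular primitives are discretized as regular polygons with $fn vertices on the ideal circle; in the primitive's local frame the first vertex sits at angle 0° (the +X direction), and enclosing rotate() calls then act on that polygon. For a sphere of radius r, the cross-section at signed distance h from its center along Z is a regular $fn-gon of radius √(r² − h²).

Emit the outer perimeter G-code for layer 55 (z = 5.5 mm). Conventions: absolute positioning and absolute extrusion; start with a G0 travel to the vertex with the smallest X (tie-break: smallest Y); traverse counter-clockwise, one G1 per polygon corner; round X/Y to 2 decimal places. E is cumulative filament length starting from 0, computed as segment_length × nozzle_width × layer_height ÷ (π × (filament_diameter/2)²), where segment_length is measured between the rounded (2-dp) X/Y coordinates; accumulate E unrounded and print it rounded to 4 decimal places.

At z = 5.5 mm: the cube is present — its section is the full 12.5×22 rectangle; the cylinder at (6.5, 3) is absent (z outside [9, 12.5]); the sphere at (8, 0.5) is absent (|z−center|=20.000 > r=10); Merging all regions: only the 12.5×22 cube is present, so the union is just that shape — 1 connected region; (rotated 20° about Z; rotation is an isometry so areas/perimeters/island counts are preserved). The outline is a single polygon with 4 vertices. Extrusion per mm of travel: 0.8 × 0.1 / (π × 0.875²) = 0.033260. Accumulating E over each segment gives final E = 2.2948.

G0 X-7.52 Y20.67 Z5.50
G1 X0.00 Y0.00 E0.7316
G1 X11.75 Y4.28 E1.1475
G1 X4.22 Y24.95 E1.8792
G1 X-7.52 Y20.67 E2.2948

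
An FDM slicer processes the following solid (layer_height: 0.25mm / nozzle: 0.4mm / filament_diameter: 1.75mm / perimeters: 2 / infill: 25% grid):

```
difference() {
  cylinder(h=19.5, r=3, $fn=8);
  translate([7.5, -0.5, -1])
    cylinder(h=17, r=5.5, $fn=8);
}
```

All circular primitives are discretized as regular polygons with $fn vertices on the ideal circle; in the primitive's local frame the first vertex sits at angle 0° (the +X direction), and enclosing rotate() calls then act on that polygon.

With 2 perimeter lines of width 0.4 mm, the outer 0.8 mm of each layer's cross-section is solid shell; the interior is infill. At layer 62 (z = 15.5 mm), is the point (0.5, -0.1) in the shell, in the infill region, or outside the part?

At z = 15.5 mm: the r=3 cylinder gives a regular 8-gon of circumradius 3 (constant along its height); the r=5.5 cylinder at (7.5, -0.5) gives a regular 8-gon of circumradius 5.5 (constant along its height); Subtracting the remaining from the first: starting from the r=3 cylinder, the r=5.5 cylinder at (7.5, -0.5) partially overlaps it — only the 1.16 mm² overlap (of its 85.56 mm²) is removed, clipping the outline — 1 connected region. Overall, the cross-section is a single solid region. The nearest boundary edge runs (2.60, 0.96)→(2.00, -0.50); distance from the point to it = 1.55 mm. The point is inside the cross-section and 1.55 mm from the nearest boundary — more than the 0.8 mm shell width (2 × 0.4), so it's in the infill interior.

infill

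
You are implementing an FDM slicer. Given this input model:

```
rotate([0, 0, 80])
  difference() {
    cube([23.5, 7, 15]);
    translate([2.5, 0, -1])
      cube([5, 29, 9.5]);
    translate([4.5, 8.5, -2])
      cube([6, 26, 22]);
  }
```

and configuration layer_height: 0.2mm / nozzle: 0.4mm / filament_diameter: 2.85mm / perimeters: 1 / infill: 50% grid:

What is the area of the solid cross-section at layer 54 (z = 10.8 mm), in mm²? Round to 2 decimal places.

At z = 10.8 mm: the cube is present — its section is the full 23.5×7 rectangle (area 164.50 mm²); the cube at (2.5, 0) is absent (z outside [-1, 8.5]); the cube at (4.5, 8.5) (footprint 6×26) is included at this height (area 156.00 mm²); Taking the first minus the rest: starting from the 23.5×7 cube (164.50 mm²), the 6×26 cube at (4.5, 8.5) misses the remaining region (no effect) — area = 164.50 mm²; (rotated 80° about Z; rotation is an isometry so areas/perimeters/island counts are preserved). Overall, the cross-section is a single solid region. Net area = 164.50 mm².

164.50 mm²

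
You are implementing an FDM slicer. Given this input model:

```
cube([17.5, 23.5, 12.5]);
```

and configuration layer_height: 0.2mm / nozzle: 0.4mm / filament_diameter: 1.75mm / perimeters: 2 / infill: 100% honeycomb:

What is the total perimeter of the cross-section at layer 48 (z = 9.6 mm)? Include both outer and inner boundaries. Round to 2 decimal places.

At z = 9.6 mm: the cube is present — its section is the full 17.5×23.5 rectangle (perimeter 82.00 mm). Overall, the cross-section is a single solid region. Total boundary length (outer) = 82.00 mm.

82.00 mm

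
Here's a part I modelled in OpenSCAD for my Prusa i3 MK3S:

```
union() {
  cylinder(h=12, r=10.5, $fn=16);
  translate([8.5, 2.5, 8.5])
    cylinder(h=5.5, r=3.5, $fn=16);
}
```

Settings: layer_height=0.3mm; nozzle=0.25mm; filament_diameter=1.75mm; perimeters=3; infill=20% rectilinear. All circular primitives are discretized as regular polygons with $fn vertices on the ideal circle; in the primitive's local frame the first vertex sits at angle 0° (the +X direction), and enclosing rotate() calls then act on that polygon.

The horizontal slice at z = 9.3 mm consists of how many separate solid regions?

1

At z = 9.3 mm: the r=10.5 cylinder contributes a regular 16-gon of circumradius 10.5; the cylinder at (8.5, 2.5): section is a regular 16-gon, circumradius r=3.5; Taking the union: the regions partially overlap (shared area 27.74 mm²), so overlapping operands fuse into one piece — 1 connected region. The result has 1 disconnected region.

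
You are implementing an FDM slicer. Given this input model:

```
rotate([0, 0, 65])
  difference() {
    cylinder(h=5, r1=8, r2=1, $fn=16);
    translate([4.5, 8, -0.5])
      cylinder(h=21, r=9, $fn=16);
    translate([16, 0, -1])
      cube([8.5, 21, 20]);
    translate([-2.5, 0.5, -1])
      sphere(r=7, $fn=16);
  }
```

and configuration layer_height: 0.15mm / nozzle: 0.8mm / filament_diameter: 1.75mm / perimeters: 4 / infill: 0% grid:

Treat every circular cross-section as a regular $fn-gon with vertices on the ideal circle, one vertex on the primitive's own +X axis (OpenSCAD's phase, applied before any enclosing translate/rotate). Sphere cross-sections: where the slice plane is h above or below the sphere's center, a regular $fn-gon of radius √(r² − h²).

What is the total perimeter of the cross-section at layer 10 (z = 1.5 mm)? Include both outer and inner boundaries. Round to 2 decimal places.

18.58 mm

At z = 1.5 mm: the cone contributes a regular 16-gon of circumradius 5.900 (interpolated between r1=8 and r2=1 at t=0.300) (perimeter = 2·16·5.900·sin(180°/16) = 36.83 mm); the r=9 cylinder at (4.5, 8) contributes a regular 16-gon of circumradius 9 (perimeter = 2·16·9.000·sin(180°/16) = 56.19 mm); the cube at (16, 0) is present — its section is the full 8.5×21 rectangle (perimeter 59.00 mm); the sphere at (-2.5, 0.5): section is a regular 16-gon, circumradius = √(r²−h²) = √(7²−2.5²) = 6.538 (perimeter = 2·16·6.538·sin(180°/16) = 40.82 mm); Taking the first minus the rest: starting from the cone, the r=9 cylinder at (4.5, 8) partially overlaps it — only the 42.59 mm² overlap (of its 247.98 mm²) is removed, clipping the outline; the 8.5×21 cube at (16, 0) misses the remaining region (no effect); the r=7 sphere at (-2.5, 0.5) partially overlaps it — only the 53.94 mm² overlap (of its 130.88 mm²) is removed, clipping the outline — boundary = 18.58 mm; (whole slice rotated 65° about Z — lengths, areas and connectivity unchanged). Overall, the cross-section is a single solid region. Total boundary length (outer) = 18.58 mm.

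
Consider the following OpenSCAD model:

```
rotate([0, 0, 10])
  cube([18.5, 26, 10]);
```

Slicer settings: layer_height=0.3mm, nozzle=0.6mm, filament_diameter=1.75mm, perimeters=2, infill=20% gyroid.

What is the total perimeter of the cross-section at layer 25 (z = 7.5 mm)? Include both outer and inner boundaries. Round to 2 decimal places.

89.00 mm

At z = 7.5 mm: the cube (footprint 18.5×26) is included at this height (perimeter 89.00 mm); (whole slice rotated 10° about Z — lengths, areas and connectivity unchanged). Overall, the cross-section is a single solid region. Total boundary length (outer) = 89.00 mm.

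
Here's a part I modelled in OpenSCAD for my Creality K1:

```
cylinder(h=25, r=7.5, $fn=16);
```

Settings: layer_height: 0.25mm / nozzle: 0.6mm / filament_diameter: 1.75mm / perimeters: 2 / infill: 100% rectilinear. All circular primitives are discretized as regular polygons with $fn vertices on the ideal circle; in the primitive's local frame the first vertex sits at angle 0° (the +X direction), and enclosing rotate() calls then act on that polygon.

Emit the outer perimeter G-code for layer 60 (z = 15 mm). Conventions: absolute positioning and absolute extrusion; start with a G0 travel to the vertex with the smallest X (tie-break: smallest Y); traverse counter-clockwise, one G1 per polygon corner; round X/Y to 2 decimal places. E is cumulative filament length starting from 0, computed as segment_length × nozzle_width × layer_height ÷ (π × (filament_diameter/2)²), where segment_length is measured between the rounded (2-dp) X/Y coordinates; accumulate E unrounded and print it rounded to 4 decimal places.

At z = 15 mm: the r=7.5 cylinder contributes a regular 16-gon of circumradius 7.5. The outline is a single polygon with 16 vertices. Extrusion per mm of travel: 0.6 × 0.25 / (π × 0.875²) = 0.062363. Accumulating E over each segment gives final E = 2.9196.

G0 X-7.50 Y0.00 Z15.00
G1 X-6.93 Y-2.87 E0.1825
G1 X-5.30 Y-5.30 E0.3650
G1 X-2.87 Y-6.93 E0.5474
G1 X0.00 Y-7.50 E0.7299
G1 X2.87 Y-6.93 E0.9124
G1 X5.30 Y-5.30 E1.0949
G1 X6.93 Y-2.87 E1.2773
G1 X7.50 Y0.00 E1.4598
G1 X6.93 Y2.87 E1.6423
G1 X5.30 Y5.30 E1.8248
G1 X2.87 Y6.93 E2.0072
G1 X0.00 Y7.50 E2.1897
G1 X-2.87 Y6.93 E2.3722
G1 X-5.30 Y5.30 E2.5547
G1 X-6.93 Y2.87 E2.7372
G1 X-7.50 Y0.00 E2.9196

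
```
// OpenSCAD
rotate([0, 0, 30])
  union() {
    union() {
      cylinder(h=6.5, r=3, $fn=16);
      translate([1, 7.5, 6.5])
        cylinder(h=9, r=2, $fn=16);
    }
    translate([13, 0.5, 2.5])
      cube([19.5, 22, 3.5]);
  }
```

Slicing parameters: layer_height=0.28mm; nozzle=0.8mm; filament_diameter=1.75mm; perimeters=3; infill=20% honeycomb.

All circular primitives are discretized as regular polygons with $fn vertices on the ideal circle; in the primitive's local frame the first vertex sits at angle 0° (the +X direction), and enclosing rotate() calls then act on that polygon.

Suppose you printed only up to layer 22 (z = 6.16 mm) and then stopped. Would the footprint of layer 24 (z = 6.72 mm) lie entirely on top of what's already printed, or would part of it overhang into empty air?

Compare the two slices. At z = 6.16: the r=3 cylinder gives a regular 16-gon of circumradius 3 (constant along its height) (area = (16/2)·3.000²·sin(360°/16) = 27.55 mm²); the cylinder at (1, 7.5) is absent (z outside [6.5, 15.5]); Combining (union): only the r=3 cylinder is present, so the union is just that shape — area = 27.55 mm²; the cube at (13, 0.5) does not reach this height (z outside [2.5, 6]); Combining (union): only the result so far is present, so the union is just that shape — area = 27.55 mm²; (whole slice rotated 30° about Z — lengths, areas and connectivity unchanged). At z = 6.72: the cylinder does not reach this height (z outside [0, 6.5]); the r=2 cylinder at (1, 7.5) gives a regular 16-gon of circumradius 2 (constant along its height) (area = (16/2)·2.000²·sin(360°/16) = 12.25 mm²); Merging all regions: only the r=2 cylinder at (1, 7.5) is present, so the union is just that shape — area = 12.25 mm²; the cube at (13, 0.5) is absent (z outside [2.5, 6]); Combining (union): only the result so far is present, so the union is just that shape — area = 12.25 mm²; (rotated 30° about Z; rotation is an isometry so areas/perimeters/island counts are preserved). Checking containment: at z = 6.72 the cross-section extends beyond the z = 6.16 cross-section by about 12.25 mm².

part overhangs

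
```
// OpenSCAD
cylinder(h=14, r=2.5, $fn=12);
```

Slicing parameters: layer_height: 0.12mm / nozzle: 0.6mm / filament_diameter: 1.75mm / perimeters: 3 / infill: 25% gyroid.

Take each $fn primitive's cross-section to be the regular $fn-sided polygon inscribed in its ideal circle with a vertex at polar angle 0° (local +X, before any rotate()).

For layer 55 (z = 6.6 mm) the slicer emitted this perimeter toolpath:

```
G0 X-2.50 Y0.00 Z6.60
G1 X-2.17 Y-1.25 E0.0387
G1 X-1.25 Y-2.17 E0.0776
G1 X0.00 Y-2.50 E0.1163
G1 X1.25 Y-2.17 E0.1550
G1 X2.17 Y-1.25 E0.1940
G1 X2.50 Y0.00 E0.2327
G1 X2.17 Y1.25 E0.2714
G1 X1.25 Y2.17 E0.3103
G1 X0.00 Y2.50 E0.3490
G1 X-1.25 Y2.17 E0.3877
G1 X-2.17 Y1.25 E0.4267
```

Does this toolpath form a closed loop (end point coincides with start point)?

no

Start point (G0): (-2.50, 0.00). End point (last G1): the path does not return to the start — open.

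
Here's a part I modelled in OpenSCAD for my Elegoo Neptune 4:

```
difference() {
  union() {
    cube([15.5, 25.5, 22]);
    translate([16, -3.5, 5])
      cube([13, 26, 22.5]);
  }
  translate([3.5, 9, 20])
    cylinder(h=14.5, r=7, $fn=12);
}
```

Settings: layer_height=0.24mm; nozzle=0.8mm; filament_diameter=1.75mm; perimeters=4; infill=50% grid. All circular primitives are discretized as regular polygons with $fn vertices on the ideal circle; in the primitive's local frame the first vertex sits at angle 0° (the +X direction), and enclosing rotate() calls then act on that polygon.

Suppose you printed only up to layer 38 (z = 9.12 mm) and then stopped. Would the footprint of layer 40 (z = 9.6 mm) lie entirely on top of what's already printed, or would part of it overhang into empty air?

entirely on top

Compare the two slices. At z = 9.12: the cube is present — its section is the full 15.5×25.5 rectangle (area 395.25 mm²); the cube at (16, -3.5) (footprint 13×26) is included at this height (area 338.00 mm²); Combining (union): the 2 present regions are separate (no shared area or edge), so areas and boundary lengths simply add and each stays a separate island — area = 733.25 mm²; the cylinder at (3.5, 9) does not reach this height (z outside [20, 34.5]); Taking the first minus the rest: none of the subtracted shapes is present at this height, so that combined region is unchanged — area = 733.25 mm². At z = 9.6: the cube is present — its section is the full 15.5×25.5 rectangle (area 395.25 mm²); the cube at (16, -3.5) is present — its section is the full 13×26 rectangle (area 338.00 mm²); Taking the union: the 2 present regions are separate (no shared area or edge), so areas and boundary lengths simply add and each stays a separate island — area = 733.25 mm²; the cylinder at (3.5, 9) does not reach this height (z outside [20, 34.5]); Subtracting the remaining from the first: none of the subtracted shapes is present at this height, so that combined region is unchanged — area = 733.25 mm². Checking containment: the cross-section at z = 9.6 is a subset of the cross-section at z = 9.12.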